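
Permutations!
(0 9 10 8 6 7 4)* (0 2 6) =[9, 1, 6, 3, 2, 5, 7, 4, 0, 10, 8] =(0 9 10 8)(2 6 7 4)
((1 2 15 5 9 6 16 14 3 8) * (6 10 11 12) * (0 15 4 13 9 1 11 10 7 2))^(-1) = (0 1 5 15)(2 7 9 13 4)(3 14 16 6 12 11 8) = [1, 5, 7, 14, 2, 15, 12, 9, 3, 13, 10, 8, 11, 4, 16, 0, 6]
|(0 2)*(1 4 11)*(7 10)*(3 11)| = |(0 2)(1 4 3 11)(7 10)| = 4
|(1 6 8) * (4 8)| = |(1 6 4 8)| = 4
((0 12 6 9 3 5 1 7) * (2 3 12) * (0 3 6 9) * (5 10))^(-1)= (0 6 2)(1 5 10 3 7)(9 12)= [6, 5, 0, 7, 4, 10, 2, 1, 8, 12, 3, 11, 9]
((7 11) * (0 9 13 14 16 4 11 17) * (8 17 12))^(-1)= (0 17 8 12 7 11 4 16 14 13 9)= [17, 1, 2, 3, 16, 5, 6, 11, 12, 0, 10, 4, 7, 9, 13, 15, 14, 8]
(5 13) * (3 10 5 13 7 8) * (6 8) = (13)(3 10 5 7 6 8) = [0, 1, 2, 10, 4, 7, 8, 6, 3, 9, 5, 11, 12, 13]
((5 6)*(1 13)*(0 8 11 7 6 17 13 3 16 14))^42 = [17, 11, 2, 7, 4, 14, 16, 3, 13, 9, 10, 1, 12, 8, 5, 15, 6, 0] = (0 17)(1 11)(3 7)(5 14)(6 16)(8 13)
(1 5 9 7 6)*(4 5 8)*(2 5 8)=(1 2 5 9 7 6)(4 8)=[0, 2, 5, 3, 8, 9, 1, 6, 4, 7]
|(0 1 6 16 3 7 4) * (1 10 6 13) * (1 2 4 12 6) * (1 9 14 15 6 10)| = |(0 1 13 2 4)(3 7 12 10 9 14 15 6 16)| = 45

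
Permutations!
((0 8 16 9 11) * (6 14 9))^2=(0 16 14 11 8 6 9)=[16, 1, 2, 3, 4, 5, 9, 7, 6, 0, 10, 8, 12, 13, 11, 15, 14]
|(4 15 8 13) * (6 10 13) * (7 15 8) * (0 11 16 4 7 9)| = 11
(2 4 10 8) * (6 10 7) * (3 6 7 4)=(2 3 6 10 8)=[0, 1, 3, 6, 4, 5, 10, 7, 2, 9, 8]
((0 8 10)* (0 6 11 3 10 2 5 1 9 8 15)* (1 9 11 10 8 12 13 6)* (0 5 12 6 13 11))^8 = (0 15 5 9 6 10 1)(2 3 12 8 11) = [15, 0, 3, 12, 4, 9, 10, 7, 11, 6, 1, 2, 8, 13, 14, 5]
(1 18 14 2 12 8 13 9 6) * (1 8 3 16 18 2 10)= (1 2 12 3 16 18 14 10)(6 8 13 9)= [0, 2, 12, 16, 4, 5, 8, 7, 13, 6, 1, 11, 3, 9, 10, 15, 18, 17, 14]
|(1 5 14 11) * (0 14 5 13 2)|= |(0 14 11 1 13 2)|= 6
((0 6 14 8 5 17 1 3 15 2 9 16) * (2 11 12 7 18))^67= (0 8 1 11 18 16 14 17 15 7 9 6 5 3 12 2)= [8, 11, 0, 12, 4, 3, 5, 9, 1, 6, 10, 18, 2, 13, 17, 7, 14, 15, 16]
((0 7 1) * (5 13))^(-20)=(13)(0 7 1)=[7, 0, 2, 3, 4, 5, 6, 1, 8, 9, 10, 11, 12, 13]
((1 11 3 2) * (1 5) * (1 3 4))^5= (1 4 11)(2 3 5)= [0, 4, 3, 5, 11, 2, 6, 7, 8, 9, 10, 1]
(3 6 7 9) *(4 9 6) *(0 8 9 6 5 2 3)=(0 8 9)(2 3 4 6 7 5)=[8, 1, 3, 4, 6, 2, 7, 5, 9, 0]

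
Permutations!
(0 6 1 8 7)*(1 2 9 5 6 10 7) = (0 10 7)(1 8)(2 9 5 6) = [10, 8, 9, 3, 4, 6, 2, 0, 1, 5, 7]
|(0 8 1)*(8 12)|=4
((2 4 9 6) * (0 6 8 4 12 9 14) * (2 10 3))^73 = (0 3 9 14 10 12 4 6 2 8) = [3, 1, 8, 9, 6, 5, 2, 7, 0, 14, 12, 11, 4, 13, 10]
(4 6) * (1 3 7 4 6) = (1 3 7 4) = [0, 3, 2, 7, 1, 5, 6, 4]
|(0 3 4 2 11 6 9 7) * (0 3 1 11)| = 9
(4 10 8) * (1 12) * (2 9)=(1 12)(2 9)(4 10 8)=[0, 12, 9, 3, 10, 5, 6, 7, 4, 2, 8, 11, 1]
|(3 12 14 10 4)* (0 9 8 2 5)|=5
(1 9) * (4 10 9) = [0, 4, 2, 3, 10, 5, 6, 7, 8, 1, 9] = (1 4 10 9)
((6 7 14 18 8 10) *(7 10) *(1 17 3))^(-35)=(1 17 3)(6 10)(7 14 18 8)=[0, 17, 2, 1, 4, 5, 10, 14, 7, 9, 6, 11, 12, 13, 18, 15, 16, 3, 8]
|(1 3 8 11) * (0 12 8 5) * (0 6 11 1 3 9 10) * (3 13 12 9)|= 24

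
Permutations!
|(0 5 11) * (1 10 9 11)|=|(0 5 1 10 9 11)|=6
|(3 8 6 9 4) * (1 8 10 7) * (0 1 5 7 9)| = |(0 1 8 6)(3 10 9 4)(5 7)| = 4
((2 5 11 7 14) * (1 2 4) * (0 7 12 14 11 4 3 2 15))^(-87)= (0 7 11 12 14 3 2 5 4 1 15)= [7, 15, 5, 2, 1, 4, 6, 11, 8, 9, 10, 12, 14, 13, 3, 0]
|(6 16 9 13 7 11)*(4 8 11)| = |(4 8 11 6 16 9 13 7)| = 8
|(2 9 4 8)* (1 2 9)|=6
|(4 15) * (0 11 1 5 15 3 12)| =|(0 11 1 5 15 4 3 12)| =8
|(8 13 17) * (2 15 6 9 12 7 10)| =|(2 15 6 9 12 7 10)(8 13 17)| =21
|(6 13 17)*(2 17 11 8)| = 6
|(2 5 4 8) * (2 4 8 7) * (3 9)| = 10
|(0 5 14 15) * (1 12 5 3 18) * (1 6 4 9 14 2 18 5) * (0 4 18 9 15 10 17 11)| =18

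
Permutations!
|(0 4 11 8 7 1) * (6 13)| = 6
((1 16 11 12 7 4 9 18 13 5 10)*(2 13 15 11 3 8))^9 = (1 16 3 8 2 13 5 10)(4 18 11 7 9 15 12) = [0, 16, 13, 8, 18, 10, 6, 9, 2, 15, 1, 7, 4, 5, 14, 12, 3, 17, 11]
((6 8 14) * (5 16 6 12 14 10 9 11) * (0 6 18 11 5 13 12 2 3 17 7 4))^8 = (0 11 4 18 7 16 17 5 3 9 2 10 14 8 12 6 13) = [11, 1, 10, 9, 18, 3, 13, 16, 12, 2, 14, 4, 6, 0, 8, 15, 17, 5, 7]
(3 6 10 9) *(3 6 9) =(3 9 6 10) =[0, 1, 2, 9, 4, 5, 10, 7, 8, 6, 3]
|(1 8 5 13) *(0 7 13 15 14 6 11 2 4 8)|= 8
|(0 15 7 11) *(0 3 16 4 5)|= 8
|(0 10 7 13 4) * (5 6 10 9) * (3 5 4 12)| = |(0 9 4)(3 5 6 10 7 13 12)| = 21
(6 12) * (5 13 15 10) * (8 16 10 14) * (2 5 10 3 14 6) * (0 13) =[13, 1, 5, 14, 4, 0, 12, 7, 16, 9, 10, 11, 2, 15, 8, 6, 3] =(0 13 15 6 12 2 5)(3 14 8 16)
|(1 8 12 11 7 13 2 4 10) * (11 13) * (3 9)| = 14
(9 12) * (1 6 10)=(1 6 10)(9 12)=[0, 6, 2, 3, 4, 5, 10, 7, 8, 12, 1, 11, 9]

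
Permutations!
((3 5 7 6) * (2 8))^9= (2 8)(3 5 7 6)= [0, 1, 8, 5, 4, 7, 3, 6, 2]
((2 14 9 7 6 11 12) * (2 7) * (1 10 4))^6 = [0, 1, 2, 3, 4, 5, 12, 11, 8, 9, 10, 7, 6, 13, 14] = (14)(6 12)(7 11)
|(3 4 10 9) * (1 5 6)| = |(1 5 6)(3 4 10 9)| = 12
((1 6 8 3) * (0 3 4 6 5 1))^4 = (4 6 8) = [0, 1, 2, 3, 6, 5, 8, 7, 4]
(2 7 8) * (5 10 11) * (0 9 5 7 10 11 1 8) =[9, 8, 10, 3, 4, 11, 6, 0, 2, 5, 1, 7] =(0 9 5 11 7)(1 8 2 10)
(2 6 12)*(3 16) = (2 6 12)(3 16) = [0, 1, 6, 16, 4, 5, 12, 7, 8, 9, 10, 11, 2, 13, 14, 15, 3]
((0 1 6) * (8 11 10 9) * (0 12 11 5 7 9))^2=(0 6 11)(1 12 10)(5 9)(7 8)=[6, 12, 2, 3, 4, 9, 11, 8, 7, 5, 1, 0, 10]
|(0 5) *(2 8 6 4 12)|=|(0 5)(2 8 6 4 12)|=10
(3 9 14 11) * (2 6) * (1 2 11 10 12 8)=(1 2 6 11 3 9 14 10 12 8)=[0, 2, 6, 9, 4, 5, 11, 7, 1, 14, 12, 3, 8, 13, 10]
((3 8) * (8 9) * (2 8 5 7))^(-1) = [0, 1, 7, 8, 4, 9, 6, 5, 2, 3] = (2 7 5 9 3 8)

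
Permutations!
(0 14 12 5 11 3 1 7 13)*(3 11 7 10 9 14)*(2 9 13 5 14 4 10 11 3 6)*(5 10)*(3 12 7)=(0 6 2 9 4 5 3 1 11 12 14 7 10 13)=[6, 11, 9, 1, 5, 3, 2, 10, 8, 4, 13, 12, 14, 0, 7]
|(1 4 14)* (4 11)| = 4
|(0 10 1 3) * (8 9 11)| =12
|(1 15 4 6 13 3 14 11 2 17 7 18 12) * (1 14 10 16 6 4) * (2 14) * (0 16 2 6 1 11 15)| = |(0 16 1)(2 17 7 18 12 6 13 3 10)(11 14 15)| = 9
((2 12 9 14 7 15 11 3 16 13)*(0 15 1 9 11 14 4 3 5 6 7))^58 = [15, 6, 16, 9, 1, 12, 11, 5, 8, 7, 10, 2, 13, 3, 0, 14, 4] = (0 15 14)(1 6 11 2 16 4)(3 9 7 5 12 13)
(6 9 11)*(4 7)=(4 7)(6 9 11)=[0, 1, 2, 3, 7, 5, 9, 4, 8, 11, 10, 6]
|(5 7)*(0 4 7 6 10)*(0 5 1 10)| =|(0 4 7 1 10 5 6)| =7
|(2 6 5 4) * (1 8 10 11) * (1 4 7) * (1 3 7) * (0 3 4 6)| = 30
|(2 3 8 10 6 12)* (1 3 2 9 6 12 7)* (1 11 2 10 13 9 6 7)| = |(1 3 8 13 9 7 11 2 10 12 6)| = 11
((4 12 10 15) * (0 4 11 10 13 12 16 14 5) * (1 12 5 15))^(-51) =(0 15 12 4 11 13 16 10 5 14 1) =[15, 0, 2, 3, 11, 14, 6, 7, 8, 9, 5, 13, 4, 16, 1, 12, 10]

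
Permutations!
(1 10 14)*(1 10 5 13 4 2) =(1 5 13 4 2)(10 14) =[0, 5, 1, 3, 2, 13, 6, 7, 8, 9, 14, 11, 12, 4, 10]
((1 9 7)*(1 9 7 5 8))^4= (1 8 5 9 7)= [0, 8, 2, 3, 4, 9, 6, 1, 5, 7]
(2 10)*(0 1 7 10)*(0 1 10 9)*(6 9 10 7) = (0 7 10 2 1 6 9) = [7, 6, 1, 3, 4, 5, 9, 10, 8, 0, 2]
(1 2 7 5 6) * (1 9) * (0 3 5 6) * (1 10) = (0 3 5)(1 2 7 6 9 10) = [3, 2, 7, 5, 4, 0, 9, 6, 8, 10, 1]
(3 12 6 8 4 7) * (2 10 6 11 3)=(2 10 6 8 4 7)(3 12 11)=[0, 1, 10, 12, 7, 5, 8, 2, 4, 9, 6, 3, 11]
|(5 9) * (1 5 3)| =4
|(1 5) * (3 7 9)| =|(1 5)(3 7 9)| =6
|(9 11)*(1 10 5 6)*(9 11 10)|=|(11)(1 9 10 5 6)|=5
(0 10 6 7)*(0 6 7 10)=(6 10 7)=[0, 1, 2, 3, 4, 5, 10, 6, 8, 9, 7]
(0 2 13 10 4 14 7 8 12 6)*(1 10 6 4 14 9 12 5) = (0 2 13 6)(1 10 14 7 8 5)(4 9 12) = [2, 10, 13, 3, 9, 1, 0, 8, 5, 12, 14, 11, 4, 6, 7]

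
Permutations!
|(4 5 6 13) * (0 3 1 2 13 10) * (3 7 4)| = |(0 7 4 5 6 10)(1 2 13 3)| = 12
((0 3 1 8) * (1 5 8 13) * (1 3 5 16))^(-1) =[8, 16, 2, 13, 4, 0, 6, 7, 5, 9, 10, 11, 12, 1, 14, 15, 3] =(0 8 5)(1 16 3 13)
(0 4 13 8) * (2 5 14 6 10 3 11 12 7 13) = (0 4 2 5 14 6 10 3 11 12 7 13 8) = [4, 1, 5, 11, 2, 14, 10, 13, 0, 9, 3, 12, 7, 8, 6]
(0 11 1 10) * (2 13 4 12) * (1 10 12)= (0 11 10)(1 12 2 13 4)= [11, 12, 13, 3, 1, 5, 6, 7, 8, 9, 0, 10, 2, 4]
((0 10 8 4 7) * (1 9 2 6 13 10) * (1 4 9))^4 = (0 4 7)(2 8 13)(6 9 10) = [4, 1, 8, 3, 7, 5, 9, 0, 13, 10, 6, 11, 12, 2]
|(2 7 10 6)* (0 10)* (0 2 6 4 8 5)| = 10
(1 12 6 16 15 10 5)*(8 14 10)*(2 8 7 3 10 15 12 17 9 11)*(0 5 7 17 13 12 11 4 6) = (0 5 1 13 12)(2 8 14 15 17 9 4 6 16 11)(3 10 7) = [5, 13, 8, 10, 6, 1, 16, 3, 14, 4, 7, 2, 0, 12, 15, 17, 11, 9]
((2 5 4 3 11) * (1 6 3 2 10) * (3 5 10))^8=(11)(1 5 2)(4 10 6)=[0, 5, 1, 3, 10, 2, 4, 7, 8, 9, 6, 11]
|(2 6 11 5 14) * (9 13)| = |(2 6 11 5 14)(9 13)| = 10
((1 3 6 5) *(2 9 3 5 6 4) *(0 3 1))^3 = (0 2 5 4 1 3 9) = [2, 3, 5, 9, 1, 4, 6, 7, 8, 0]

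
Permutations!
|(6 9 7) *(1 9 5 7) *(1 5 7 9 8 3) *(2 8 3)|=|(1 3)(2 8)(5 9)(6 7)|=2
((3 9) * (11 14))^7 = (3 9)(11 14) = [0, 1, 2, 9, 4, 5, 6, 7, 8, 3, 10, 14, 12, 13, 11]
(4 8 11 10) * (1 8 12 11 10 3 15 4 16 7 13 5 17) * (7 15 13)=(1 8 10 16 15 4 12 11 3 13 5 17)=[0, 8, 2, 13, 12, 17, 6, 7, 10, 9, 16, 3, 11, 5, 14, 4, 15, 1]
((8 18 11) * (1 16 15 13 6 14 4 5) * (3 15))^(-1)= (1 5 4 14 6 13 15 3 16)(8 11 18)= [0, 5, 2, 16, 14, 4, 13, 7, 11, 9, 10, 18, 12, 15, 6, 3, 1, 17, 8]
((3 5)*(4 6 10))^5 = (3 5)(4 10 6) = [0, 1, 2, 5, 10, 3, 4, 7, 8, 9, 6]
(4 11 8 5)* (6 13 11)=(4 6 13 11 8 5)=[0, 1, 2, 3, 6, 4, 13, 7, 5, 9, 10, 8, 12, 11]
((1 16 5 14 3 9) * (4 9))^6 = [0, 9, 2, 14, 3, 16, 6, 7, 8, 4, 10, 11, 12, 13, 5, 15, 1] = (1 9 4 3 14 5 16)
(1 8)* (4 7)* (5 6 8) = [0, 5, 2, 3, 7, 6, 8, 4, 1] = (1 5 6 8)(4 7)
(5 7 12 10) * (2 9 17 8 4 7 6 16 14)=(2 9 17 8 4 7 12 10 5 6 16 14)=[0, 1, 9, 3, 7, 6, 16, 12, 4, 17, 5, 11, 10, 13, 2, 15, 14, 8]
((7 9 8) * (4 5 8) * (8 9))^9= (9)(7 8)= [0, 1, 2, 3, 4, 5, 6, 8, 7, 9]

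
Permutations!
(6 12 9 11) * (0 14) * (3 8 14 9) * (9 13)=[13, 1, 2, 8, 4, 5, 12, 7, 14, 11, 10, 6, 3, 9, 0]=(0 13 9 11 6 12 3 8 14)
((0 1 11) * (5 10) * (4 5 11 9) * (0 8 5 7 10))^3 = [4, 7, 2, 3, 11, 9, 6, 8, 1, 10, 5, 0] = (0 4 11)(1 7 8)(5 9 10)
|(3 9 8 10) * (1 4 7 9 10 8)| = |(1 4 7 9)(3 10)| = 4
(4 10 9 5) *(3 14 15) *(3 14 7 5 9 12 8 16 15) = (3 7 5 4 10 12 8 16 15 14) = [0, 1, 2, 7, 10, 4, 6, 5, 16, 9, 12, 11, 8, 13, 3, 14, 15]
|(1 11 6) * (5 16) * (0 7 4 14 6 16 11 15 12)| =24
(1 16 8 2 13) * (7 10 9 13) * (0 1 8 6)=(0 1 16 6)(2 7 10 9 13 8)=[1, 16, 7, 3, 4, 5, 0, 10, 2, 13, 9, 11, 12, 8, 14, 15, 6]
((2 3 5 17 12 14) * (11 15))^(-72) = [0, 1, 2, 3, 4, 5, 6, 7, 8, 9, 10, 11, 12, 13, 14, 15, 16, 17] = (17)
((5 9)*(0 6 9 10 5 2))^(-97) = (0 2 9 6)(5 10) = [2, 1, 9, 3, 4, 10, 0, 7, 8, 6, 5]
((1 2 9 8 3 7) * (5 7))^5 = (1 5 8 2 7 3 9) = [0, 5, 7, 9, 4, 8, 6, 3, 2, 1]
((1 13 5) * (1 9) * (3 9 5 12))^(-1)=(1 9 3 12 13)=[0, 9, 2, 12, 4, 5, 6, 7, 8, 3, 10, 11, 13, 1]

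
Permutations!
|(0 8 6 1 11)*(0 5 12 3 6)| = |(0 8)(1 11 5 12 3 6)| = 6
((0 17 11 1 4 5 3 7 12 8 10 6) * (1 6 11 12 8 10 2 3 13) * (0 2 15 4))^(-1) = (0 1 13 5 4 15 8 7 3 2 6 11 10 12 17) = [1, 13, 6, 2, 15, 4, 11, 3, 7, 9, 12, 10, 17, 5, 14, 8, 16, 0]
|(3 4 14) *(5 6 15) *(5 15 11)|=3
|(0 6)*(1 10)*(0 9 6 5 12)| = 6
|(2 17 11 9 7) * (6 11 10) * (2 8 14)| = 9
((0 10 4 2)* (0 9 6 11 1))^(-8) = (11) = [0, 1, 2, 3, 4, 5, 6, 7, 8, 9, 10, 11]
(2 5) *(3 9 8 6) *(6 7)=(2 5)(3 9 8 7 6)=[0, 1, 5, 9, 4, 2, 3, 6, 7, 8]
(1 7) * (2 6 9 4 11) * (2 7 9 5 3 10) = (1 9 4 11 7)(2 6 5 3 10) = [0, 9, 6, 10, 11, 3, 5, 1, 8, 4, 2, 7]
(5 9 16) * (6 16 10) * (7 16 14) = (5 9 10 6 14 7 16) = [0, 1, 2, 3, 4, 9, 14, 16, 8, 10, 6, 11, 12, 13, 7, 15, 5]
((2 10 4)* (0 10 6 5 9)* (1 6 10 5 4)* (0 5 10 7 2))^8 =[6, 0, 2, 3, 1, 5, 10, 7, 8, 9, 4] =(0 6 10 4 1)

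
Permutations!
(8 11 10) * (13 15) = (8 11 10)(13 15) = [0, 1, 2, 3, 4, 5, 6, 7, 11, 9, 8, 10, 12, 15, 14, 13]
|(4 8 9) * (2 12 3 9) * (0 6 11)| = 6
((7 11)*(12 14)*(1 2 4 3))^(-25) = [0, 3, 1, 4, 2, 5, 6, 11, 8, 9, 10, 7, 14, 13, 12] = (1 3 4 2)(7 11)(12 14)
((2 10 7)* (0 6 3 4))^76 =(2 10 7) =[0, 1, 10, 3, 4, 5, 6, 2, 8, 9, 7]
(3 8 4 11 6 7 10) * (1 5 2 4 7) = (1 5 2 4 11 6)(3 8 7 10) = [0, 5, 4, 8, 11, 2, 1, 10, 7, 9, 3, 6]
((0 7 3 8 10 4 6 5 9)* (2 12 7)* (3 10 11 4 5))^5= (0 5 7 2 9 10 12)= [5, 1, 9, 3, 4, 7, 6, 2, 8, 10, 12, 11, 0]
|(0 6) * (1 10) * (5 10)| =|(0 6)(1 5 10)| =6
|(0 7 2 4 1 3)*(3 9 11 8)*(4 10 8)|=12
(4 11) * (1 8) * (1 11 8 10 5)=[0, 10, 2, 3, 8, 1, 6, 7, 11, 9, 5, 4]=(1 10 5)(4 8 11)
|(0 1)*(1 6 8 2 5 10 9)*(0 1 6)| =6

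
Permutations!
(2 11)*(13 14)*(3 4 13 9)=[0, 1, 11, 4, 13, 5, 6, 7, 8, 3, 10, 2, 12, 14, 9]=(2 11)(3 4 13 14 9)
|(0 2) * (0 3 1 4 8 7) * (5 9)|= |(0 2 3 1 4 8 7)(5 9)|= 14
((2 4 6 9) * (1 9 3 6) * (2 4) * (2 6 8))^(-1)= (1 4 9)(2 8 3 6)= [0, 4, 8, 6, 9, 5, 2, 7, 3, 1]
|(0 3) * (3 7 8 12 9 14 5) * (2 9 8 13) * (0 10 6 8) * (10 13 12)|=6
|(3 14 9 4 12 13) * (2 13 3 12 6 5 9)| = 20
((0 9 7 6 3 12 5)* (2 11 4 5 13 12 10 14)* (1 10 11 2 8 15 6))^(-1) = [5, 7, 2, 6, 11, 4, 15, 9, 14, 0, 1, 3, 13, 12, 10, 8] = (0 5 4 11 3 6 15 8 14 10 1 7 9)(12 13)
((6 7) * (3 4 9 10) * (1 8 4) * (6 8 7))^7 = (10) = [0, 1, 2, 3, 4, 5, 6, 7, 8, 9, 10]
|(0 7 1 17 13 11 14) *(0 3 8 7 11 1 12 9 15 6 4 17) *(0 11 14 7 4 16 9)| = 44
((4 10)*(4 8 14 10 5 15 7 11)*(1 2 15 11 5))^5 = [0, 11, 4, 3, 5, 15, 6, 2, 10, 9, 14, 7, 12, 13, 8, 1] = (1 11 7 2 4 5 15)(8 10 14)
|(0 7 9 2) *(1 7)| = 5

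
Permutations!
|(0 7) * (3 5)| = 2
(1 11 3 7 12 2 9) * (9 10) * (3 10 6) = [0, 11, 6, 7, 4, 5, 3, 12, 8, 1, 9, 10, 2] = (1 11 10 9)(2 6 3 7 12)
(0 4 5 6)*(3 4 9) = [9, 1, 2, 4, 5, 6, 0, 7, 8, 3] = (0 9 3 4 5 6)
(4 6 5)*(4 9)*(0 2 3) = [2, 1, 3, 0, 6, 9, 5, 7, 8, 4] = (0 2 3)(4 6 5 9)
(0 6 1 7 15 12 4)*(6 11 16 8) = (0 11 16 8 6 1 7 15 12 4) = [11, 7, 2, 3, 0, 5, 1, 15, 6, 9, 10, 16, 4, 13, 14, 12, 8]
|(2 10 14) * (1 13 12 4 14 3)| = |(1 13 12 4 14 2 10 3)| = 8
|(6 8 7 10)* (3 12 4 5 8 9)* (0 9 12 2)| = 28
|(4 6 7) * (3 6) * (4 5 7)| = 6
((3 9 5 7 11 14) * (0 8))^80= (3 5 11)(7 14 9)= [0, 1, 2, 5, 4, 11, 6, 14, 8, 7, 10, 3, 12, 13, 9]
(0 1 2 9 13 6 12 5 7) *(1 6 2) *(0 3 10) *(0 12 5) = (0 6 5 7 3 10 12)(2 9 13) = [6, 1, 9, 10, 4, 7, 5, 3, 8, 13, 12, 11, 0, 2]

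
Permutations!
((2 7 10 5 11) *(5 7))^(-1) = (2 11 5)(7 10) = [0, 1, 11, 3, 4, 2, 6, 10, 8, 9, 7, 5]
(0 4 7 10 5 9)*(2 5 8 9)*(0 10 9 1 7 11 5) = [4, 7, 0, 3, 11, 2, 6, 9, 1, 10, 8, 5] = (0 4 11 5 2)(1 7 9 10 8)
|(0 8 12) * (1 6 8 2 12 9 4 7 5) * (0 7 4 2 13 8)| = 10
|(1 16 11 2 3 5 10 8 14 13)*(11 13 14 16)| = 9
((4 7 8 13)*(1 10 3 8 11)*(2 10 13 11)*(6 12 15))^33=(15)(1 3 7)(2 13 8)(4 11 10)=[0, 3, 13, 7, 11, 5, 6, 1, 2, 9, 4, 10, 12, 8, 14, 15]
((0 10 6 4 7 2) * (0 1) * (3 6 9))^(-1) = [1, 2, 7, 9, 6, 5, 3, 4, 8, 10, 0] = (0 1 2 7 4 6 3 9 10)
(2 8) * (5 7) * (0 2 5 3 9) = [2, 1, 8, 9, 4, 7, 6, 3, 5, 0] = (0 2 8 5 7 3 9)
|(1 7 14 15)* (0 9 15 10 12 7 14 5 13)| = |(0 9 15 1 14 10 12 7 5 13)| = 10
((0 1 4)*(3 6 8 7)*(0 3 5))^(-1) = [5, 0, 2, 4, 1, 7, 3, 8, 6] = (0 5 7 8 6 3 4 1)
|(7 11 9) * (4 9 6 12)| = |(4 9 7 11 6 12)| = 6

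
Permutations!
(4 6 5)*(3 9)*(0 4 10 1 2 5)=[4, 2, 5, 9, 6, 10, 0, 7, 8, 3, 1]=(0 4 6)(1 2 5 10)(3 9)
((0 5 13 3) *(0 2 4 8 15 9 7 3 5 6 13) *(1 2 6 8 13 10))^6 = (0 6 5 3 13 7 4 9 2 15 1 8 10) = [6, 8, 15, 13, 9, 3, 5, 4, 10, 2, 0, 11, 12, 7, 14, 1]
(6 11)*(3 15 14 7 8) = [0, 1, 2, 15, 4, 5, 11, 8, 3, 9, 10, 6, 12, 13, 7, 14] = (3 15 14 7 8)(6 11)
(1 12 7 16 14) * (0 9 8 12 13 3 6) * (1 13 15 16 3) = (0 9 8 12 7 3 6)(1 15 16 14 13) = [9, 15, 2, 6, 4, 5, 0, 3, 12, 8, 10, 11, 7, 1, 13, 16, 14]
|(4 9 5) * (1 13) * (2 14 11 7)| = 12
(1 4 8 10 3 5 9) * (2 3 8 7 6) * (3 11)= (1 4 7 6 2 11 3 5 9)(8 10)= [0, 4, 11, 5, 7, 9, 2, 6, 10, 1, 8, 3]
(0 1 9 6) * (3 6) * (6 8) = [1, 9, 2, 8, 4, 5, 0, 7, 6, 3] = (0 1 9 3 8 6)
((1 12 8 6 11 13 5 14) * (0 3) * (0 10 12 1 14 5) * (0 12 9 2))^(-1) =[2, 1, 9, 0, 4, 5, 8, 7, 12, 10, 3, 6, 13, 11, 14] =(14)(0 2 9 10 3)(6 8 12 13 11)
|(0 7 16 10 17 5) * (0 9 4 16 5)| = |(0 7 5 9 4 16 10 17)| = 8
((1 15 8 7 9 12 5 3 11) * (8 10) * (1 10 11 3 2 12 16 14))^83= [0, 11, 5, 3, 4, 12, 6, 16, 9, 14, 7, 8, 2, 13, 15, 10, 1]= (1 11 8 9 14 15 10 7 16)(2 5 12)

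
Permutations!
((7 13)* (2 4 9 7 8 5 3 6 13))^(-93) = (2 7 9 4)(3 13 5 6 8) = [0, 1, 7, 13, 2, 6, 8, 9, 3, 4, 10, 11, 12, 5]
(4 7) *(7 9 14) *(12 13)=(4 9 14 7)(12 13)=[0, 1, 2, 3, 9, 5, 6, 4, 8, 14, 10, 11, 13, 12, 7]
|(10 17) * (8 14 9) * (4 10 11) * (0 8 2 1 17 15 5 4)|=|(0 8 14 9 2 1 17 11)(4 10 15 5)|=8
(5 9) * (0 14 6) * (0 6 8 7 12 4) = (0 14 8 7 12 4)(5 9) = [14, 1, 2, 3, 0, 9, 6, 12, 7, 5, 10, 11, 4, 13, 8]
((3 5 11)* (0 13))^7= [13, 1, 2, 5, 4, 11, 6, 7, 8, 9, 10, 3, 12, 0]= (0 13)(3 5 11)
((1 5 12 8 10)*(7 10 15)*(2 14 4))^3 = (1 8 10 12 7 5 15) = [0, 8, 2, 3, 4, 15, 6, 5, 10, 9, 12, 11, 7, 13, 14, 1]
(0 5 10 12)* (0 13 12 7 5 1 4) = (0 1 4)(5 10 7)(12 13) = [1, 4, 2, 3, 0, 10, 6, 5, 8, 9, 7, 11, 13, 12]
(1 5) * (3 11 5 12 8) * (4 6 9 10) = (1 12 8 3 11 5)(4 6 9 10) = [0, 12, 2, 11, 6, 1, 9, 7, 3, 10, 4, 5, 8]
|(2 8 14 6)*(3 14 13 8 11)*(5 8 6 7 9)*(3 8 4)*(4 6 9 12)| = |(2 11 8 13 9 5 6)(3 14 7 12 4)| = 35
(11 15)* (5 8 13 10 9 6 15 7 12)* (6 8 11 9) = [0, 1, 2, 3, 4, 11, 15, 12, 13, 8, 6, 7, 5, 10, 14, 9] = (5 11 7 12)(6 15 9 8 13 10)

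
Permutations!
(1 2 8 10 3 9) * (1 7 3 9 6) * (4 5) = [0, 2, 8, 6, 5, 4, 1, 3, 10, 7, 9] = (1 2 8 10 9 7 3 6)(4 5)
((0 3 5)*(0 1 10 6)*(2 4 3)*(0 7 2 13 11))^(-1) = (0 11 13)(1 5 3 4 2 7 6 10) = [11, 5, 7, 4, 2, 3, 10, 6, 8, 9, 1, 13, 12, 0]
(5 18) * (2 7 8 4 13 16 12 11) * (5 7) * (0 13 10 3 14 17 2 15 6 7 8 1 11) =(0 13 16 12)(1 11 15 6 7)(2 5 18 8 4 10 3 14 17) =[13, 11, 5, 14, 10, 18, 7, 1, 4, 9, 3, 15, 0, 16, 17, 6, 12, 2, 8]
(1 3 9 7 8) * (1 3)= (3 9 7 8)= [0, 1, 2, 9, 4, 5, 6, 8, 3, 7]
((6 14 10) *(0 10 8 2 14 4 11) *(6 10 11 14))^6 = (2 6 4 14 8) = [0, 1, 6, 3, 14, 5, 4, 7, 2, 9, 10, 11, 12, 13, 8]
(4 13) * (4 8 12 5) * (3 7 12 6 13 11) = (3 7 12 5 4 11)(6 13 8) = [0, 1, 2, 7, 11, 4, 13, 12, 6, 9, 10, 3, 5, 8]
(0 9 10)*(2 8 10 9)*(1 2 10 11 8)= (0 10)(1 2)(8 11)= [10, 2, 1, 3, 4, 5, 6, 7, 11, 9, 0, 8]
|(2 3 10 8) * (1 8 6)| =|(1 8 2 3 10 6)| =6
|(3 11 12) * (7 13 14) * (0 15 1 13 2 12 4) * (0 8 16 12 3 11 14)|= |(0 15 1 13)(2 3 14 7)(4 8 16 12 11)|= 20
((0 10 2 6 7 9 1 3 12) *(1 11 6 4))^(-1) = (0 12 3 1 4 2 10)(6 11 9 7) = [12, 4, 10, 1, 2, 5, 11, 6, 8, 7, 0, 9, 3]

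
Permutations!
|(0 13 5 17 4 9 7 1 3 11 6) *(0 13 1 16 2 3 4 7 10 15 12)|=|(0 1 4 9 10 15 12)(2 3 11 6 13 5 17 7 16)|=63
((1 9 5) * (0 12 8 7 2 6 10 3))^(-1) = (0 3 10 6 2 7 8 12)(1 5 9) = [3, 5, 7, 10, 4, 9, 2, 8, 12, 1, 6, 11, 0]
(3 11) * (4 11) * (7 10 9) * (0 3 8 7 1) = (0 3 4 11 8 7 10 9 1) = [3, 0, 2, 4, 11, 5, 6, 10, 7, 1, 9, 8]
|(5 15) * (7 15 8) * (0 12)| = 4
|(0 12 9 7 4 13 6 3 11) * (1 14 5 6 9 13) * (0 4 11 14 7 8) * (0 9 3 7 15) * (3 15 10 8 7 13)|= 56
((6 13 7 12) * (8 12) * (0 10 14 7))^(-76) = [8, 1, 2, 3, 4, 5, 14, 13, 0, 9, 12, 11, 10, 7, 6] = (0 8)(6 14)(7 13)(10 12)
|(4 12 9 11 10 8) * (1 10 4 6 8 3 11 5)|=|(1 10 3 11 4 12 9 5)(6 8)|=8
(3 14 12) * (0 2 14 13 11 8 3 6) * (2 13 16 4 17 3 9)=[13, 1, 14, 16, 17, 5, 0, 7, 9, 2, 10, 8, 6, 11, 12, 15, 4, 3]=(0 13 11 8 9 2 14 12 6)(3 16 4 17)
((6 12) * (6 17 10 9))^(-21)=[0, 1, 2, 3, 4, 5, 9, 7, 8, 10, 17, 11, 6, 13, 14, 15, 16, 12]=(6 9 10 17 12)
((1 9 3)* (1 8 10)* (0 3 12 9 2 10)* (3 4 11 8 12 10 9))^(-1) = (0 8 11 4)(1 10 9 2)(3 12) = [8, 10, 1, 12, 0, 5, 6, 7, 11, 2, 9, 4, 3]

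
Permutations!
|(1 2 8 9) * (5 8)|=|(1 2 5 8 9)|=5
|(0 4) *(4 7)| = |(0 7 4)| = 3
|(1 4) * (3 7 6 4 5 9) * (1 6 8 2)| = 14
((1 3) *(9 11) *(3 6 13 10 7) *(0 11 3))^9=[0, 1, 2, 3, 4, 5, 6, 7, 8, 9, 10, 11, 12, 13]=(13)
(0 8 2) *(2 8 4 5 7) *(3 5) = [4, 1, 0, 5, 3, 7, 6, 2, 8] = (8)(0 4 3 5 7 2)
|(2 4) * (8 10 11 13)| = |(2 4)(8 10 11 13)| = 4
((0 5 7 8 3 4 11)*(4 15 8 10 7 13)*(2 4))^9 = (15)(0 2)(4 5)(7 10)(11 13) = [2, 1, 0, 3, 5, 4, 6, 10, 8, 9, 7, 13, 12, 11, 14, 15]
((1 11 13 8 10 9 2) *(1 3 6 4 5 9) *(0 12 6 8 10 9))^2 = (0 6 5 12 4)(1 13)(2 8)(3 9)(10 11) = [6, 13, 8, 9, 0, 12, 5, 7, 2, 3, 11, 10, 4, 1]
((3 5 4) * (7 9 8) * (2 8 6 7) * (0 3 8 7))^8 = [6, 1, 8, 0, 5, 3, 9, 2, 4, 7] = (0 6 9 7 2 8 4 5 3)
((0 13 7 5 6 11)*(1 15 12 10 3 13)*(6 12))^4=(0 11 6 15 1)(3 12 7)(5 13 10)=[11, 0, 2, 12, 4, 13, 15, 3, 8, 9, 5, 6, 7, 10, 14, 1]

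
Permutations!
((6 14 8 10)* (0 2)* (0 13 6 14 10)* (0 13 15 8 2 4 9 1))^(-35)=[4, 0, 2, 3, 9, 5, 6, 7, 8, 1, 10, 11, 12, 13, 14, 15]=(15)(0 4 9 1)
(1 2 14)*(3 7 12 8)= [0, 2, 14, 7, 4, 5, 6, 12, 3, 9, 10, 11, 8, 13, 1]= (1 2 14)(3 7 12 8)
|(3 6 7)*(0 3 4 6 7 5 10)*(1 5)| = |(0 3 7 4 6 1 5 10)| = 8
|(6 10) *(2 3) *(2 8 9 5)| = |(2 3 8 9 5)(6 10)| = 10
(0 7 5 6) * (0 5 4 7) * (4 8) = [0, 1, 2, 3, 7, 6, 5, 8, 4] = (4 7 8)(5 6)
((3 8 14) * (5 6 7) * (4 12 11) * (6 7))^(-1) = (3 14 8)(4 11 12)(5 7) = [0, 1, 2, 14, 11, 7, 6, 5, 3, 9, 10, 12, 4, 13, 8]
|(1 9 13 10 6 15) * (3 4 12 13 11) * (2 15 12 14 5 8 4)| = |(1 9 11 3 2 15)(4 14 5 8)(6 12 13 10)| = 12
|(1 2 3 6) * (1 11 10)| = |(1 2 3 6 11 10)| = 6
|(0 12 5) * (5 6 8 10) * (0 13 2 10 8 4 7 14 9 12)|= |(2 10 5 13)(4 7 14 9 12 6)|= 12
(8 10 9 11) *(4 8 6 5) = [0, 1, 2, 3, 8, 4, 5, 7, 10, 11, 9, 6] = (4 8 10 9 11 6 5)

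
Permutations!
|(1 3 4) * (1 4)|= 2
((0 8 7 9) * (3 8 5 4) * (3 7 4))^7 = (9) = [0, 1, 2, 3, 4, 5, 6, 7, 8, 9]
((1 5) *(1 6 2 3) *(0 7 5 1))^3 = (0 6)(2 7)(3 5) = [6, 1, 7, 5, 4, 3, 0, 2]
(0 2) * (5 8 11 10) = (0 2)(5 8 11 10) = [2, 1, 0, 3, 4, 8, 6, 7, 11, 9, 5, 10]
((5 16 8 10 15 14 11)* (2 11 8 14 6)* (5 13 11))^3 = [0, 1, 14, 3, 4, 8, 16, 7, 6, 9, 2, 13, 12, 11, 15, 5, 10] = (2 14 15 5 8 6 16 10)(11 13)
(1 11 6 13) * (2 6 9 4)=(1 11 9 4 2 6 13)=[0, 11, 6, 3, 2, 5, 13, 7, 8, 4, 10, 9, 12, 1]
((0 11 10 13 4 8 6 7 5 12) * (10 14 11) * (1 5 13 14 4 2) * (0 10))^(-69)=(1 10 4 7)(2 12 11 6)(5 14 8 13)=[0, 10, 12, 3, 7, 14, 2, 1, 13, 9, 4, 6, 11, 5, 8]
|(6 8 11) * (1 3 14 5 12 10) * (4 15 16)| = 6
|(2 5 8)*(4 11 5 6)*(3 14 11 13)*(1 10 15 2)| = 12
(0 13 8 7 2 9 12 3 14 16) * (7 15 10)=(0 13 8 15 10 7 2 9 12 3 14 16)=[13, 1, 9, 14, 4, 5, 6, 2, 15, 12, 7, 11, 3, 8, 16, 10, 0]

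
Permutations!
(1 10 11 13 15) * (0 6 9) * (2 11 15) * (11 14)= (0 6 9)(1 10 15)(2 14 11 13)= [6, 10, 14, 3, 4, 5, 9, 7, 8, 0, 15, 13, 12, 2, 11, 1]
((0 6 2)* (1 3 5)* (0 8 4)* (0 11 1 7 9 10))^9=(0 7 1 8)(2 10 5 11)(3 4 6 9)=[7, 8, 10, 4, 6, 11, 9, 1, 0, 3, 5, 2]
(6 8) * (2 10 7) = (2 10 7)(6 8) = [0, 1, 10, 3, 4, 5, 8, 2, 6, 9, 7]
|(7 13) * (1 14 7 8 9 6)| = |(1 14 7 13 8 9 6)| = 7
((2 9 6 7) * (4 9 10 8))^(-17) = [0, 1, 9, 3, 2, 5, 8, 4, 7, 10, 6] = (2 9 10 6 8 7 4)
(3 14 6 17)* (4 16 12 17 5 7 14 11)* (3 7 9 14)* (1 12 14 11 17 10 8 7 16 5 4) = (1 12 10 8 7 3 17 16 14 6 4 5 9 11) = [0, 12, 2, 17, 5, 9, 4, 3, 7, 11, 8, 1, 10, 13, 6, 15, 14, 16]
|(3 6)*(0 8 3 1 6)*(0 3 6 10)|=5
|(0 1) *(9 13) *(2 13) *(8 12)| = |(0 1)(2 13 9)(8 12)| = 6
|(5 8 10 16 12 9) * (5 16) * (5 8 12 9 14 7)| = |(5 12 14 7)(8 10)(9 16)| = 4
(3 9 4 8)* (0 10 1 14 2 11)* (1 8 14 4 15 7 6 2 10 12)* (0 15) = (0 12 1 4 14 10 8 3 9)(2 11 15 7 6) = [12, 4, 11, 9, 14, 5, 2, 6, 3, 0, 8, 15, 1, 13, 10, 7]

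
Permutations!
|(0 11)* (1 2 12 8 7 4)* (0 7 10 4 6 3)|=|(0 11 7 6 3)(1 2 12 8 10 4)|=30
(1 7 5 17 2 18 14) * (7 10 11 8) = (1 10 11 8 7 5 17 2 18 14) = [0, 10, 18, 3, 4, 17, 6, 5, 7, 9, 11, 8, 12, 13, 1, 15, 16, 2, 14]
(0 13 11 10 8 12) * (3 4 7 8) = [13, 1, 2, 4, 7, 5, 6, 8, 12, 9, 3, 10, 0, 11] = (0 13 11 10 3 4 7 8 12)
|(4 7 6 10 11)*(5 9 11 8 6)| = 15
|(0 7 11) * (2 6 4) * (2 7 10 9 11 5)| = |(0 10 9 11)(2 6 4 7 5)| = 20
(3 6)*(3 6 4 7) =(3 4 7) =[0, 1, 2, 4, 7, 5, 6, 3]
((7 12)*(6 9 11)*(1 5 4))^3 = (7 12) = [0, 1, 2, 3, 4, 5, 6, 12, 8, 9, 10, 11, 7]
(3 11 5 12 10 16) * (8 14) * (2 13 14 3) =(2 13 14 8 3 11 5 12 10 16) =[0, 1, 13, 11, 4, 12, 6, 7, 3, 9, 16, 5, 10, 14, 8, 15, 2]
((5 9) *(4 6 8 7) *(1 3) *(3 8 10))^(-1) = (1 3 10 6 4 7 8)(5 9) = [0, 3, 2, 10, 7, 9, 4, 8, 1, 5, 6]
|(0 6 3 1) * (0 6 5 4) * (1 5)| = |(0 1 6 3 5 4)| = 6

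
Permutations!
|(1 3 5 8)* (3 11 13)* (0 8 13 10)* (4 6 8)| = 21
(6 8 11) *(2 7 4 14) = [0, 1, 7, 3, 14, 5, 8, 4, 11, 9, 10, 6, 12, 13, 2] = (2 7 4 14)(6 8 11)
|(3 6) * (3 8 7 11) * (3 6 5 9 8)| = 7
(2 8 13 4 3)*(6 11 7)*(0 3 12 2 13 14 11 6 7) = (0 3 13 4 12 2 8 14 11) = [3, 1, 8, 13, 12, 5, 6, 7, 14, 9, 10, 0, 2, 4, 11]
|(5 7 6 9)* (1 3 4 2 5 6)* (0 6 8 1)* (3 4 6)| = |(0 3 6 9 8 1 4 2 5 7)| = 10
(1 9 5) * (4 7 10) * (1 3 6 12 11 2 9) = (2 9 5 3 6 12 11)(4 7 10) = [0, 1, 9, 6, 7, 3, 12, 10, 8, 5, 4, 2, 11]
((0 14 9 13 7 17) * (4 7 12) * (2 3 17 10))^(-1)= (0 17 3 2 10 7 4 12 13 9 14)= [17, 1, 10, 2, 12, 5, 6, 4, 8, 14, 7, 11, 13, 9, 0, 15, 16, 3]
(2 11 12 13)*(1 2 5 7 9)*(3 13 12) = (1 2 11 3 13 5 7 9) = [0, 2, 11, 13, 4, 7, 6, 9, 8, 1, 10, 3, 12, 5]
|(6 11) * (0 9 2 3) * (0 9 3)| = |(0 3 9 2)(6 11)| = 4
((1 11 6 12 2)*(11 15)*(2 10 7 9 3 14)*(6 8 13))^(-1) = [0, 2, 14, 9, 4, 5, 13, 10, 11, 7, 12, 15, 6, 8, 3, 1] = (1 2 14 3 9 7 10 12 6 13 8 11 15)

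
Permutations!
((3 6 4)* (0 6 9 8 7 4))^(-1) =(0 6)(3 4 7 8 9) =[6, 1, 2, 4, 7, 5, 0, 8, 9, 3]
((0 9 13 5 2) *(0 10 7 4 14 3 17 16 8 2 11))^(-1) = [11, 1, 8, 14, 7, 13, 6, 10, 16, 0, 2, 5, 12, 9, 4, 15, 17, 3] = (0 11 5 13 9)(2 8 16 17 3 14 4 7 10)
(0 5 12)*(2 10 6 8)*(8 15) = [5, 1, 10, 3, 4, 12, 15, 7, 2, 9, 6, 11, 0, 13, 14, 8] = (0 5 12)(2 10 6 15 8)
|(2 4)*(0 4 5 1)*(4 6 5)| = 4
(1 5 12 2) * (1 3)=[0, 5, 3, 1, 4, 12, 6, 7, 8, 9, 10, 11, 2]=(1 5 12 2 3)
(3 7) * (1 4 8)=(1 4 8)(3 7)=[0, 4, 2, 7, 8, 5, 6, 3, 1]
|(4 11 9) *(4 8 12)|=5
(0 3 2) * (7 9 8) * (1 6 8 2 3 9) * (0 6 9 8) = (0 8 7 1 9 2 6) = [8, 9, 6, 3, 4, 5, 0, 1, 7, 2]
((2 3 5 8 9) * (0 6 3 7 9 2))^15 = (0 9 7 2 8 5 3 6) = [9, 1, 8, 6, 4, 3, 0, 2, 5, 7]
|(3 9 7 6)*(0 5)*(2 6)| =|(0 5)(2 6 3 9 7)| =10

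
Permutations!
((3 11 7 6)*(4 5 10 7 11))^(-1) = (11)(3 6 7 10 5 4) = [0, 1, 2, 6, 3, 4, 7, 10, 8, 9, 5, 11]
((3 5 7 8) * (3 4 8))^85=(3 5 7)(4 8)=[0, 1, 2, 5, 8, 7, 6, 3, 4]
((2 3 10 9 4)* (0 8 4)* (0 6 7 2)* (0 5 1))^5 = (2 7 6 9 10 3) = [0, 1, 7, 2, 4, 5, 9, 6, 8, 10, 3]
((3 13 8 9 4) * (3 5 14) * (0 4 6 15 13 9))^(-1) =(0 8 13 15 6 9 3 14 5 4) =[8, 1, 2, 14, 0, 4, 9, 7, 13, 3, 10, 11, 12, 15, 5, 6]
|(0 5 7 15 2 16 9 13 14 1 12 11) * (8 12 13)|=30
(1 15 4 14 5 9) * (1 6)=(1 15 4 14 5 9 6)=[0, 15, 2, 3, 14, 9, 1, 7, 8, 6, 10, 11, 12, 13, 5, 4]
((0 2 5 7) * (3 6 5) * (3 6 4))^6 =[2, 1, 6, 3, 4, 7, 5, 0] =(0 2 6 5 7)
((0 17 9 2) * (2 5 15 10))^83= (0 2 10 15 5 9 17)= [2, 1, 10, 3, 4, 9, 6, 7, 8, 17, 15, 11, 12, 13, 14, 5, 16, 0]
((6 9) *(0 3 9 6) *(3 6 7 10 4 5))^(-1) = (0 9 3 5 4 10 7 6) = [9, 1, 2, 5, 10, 4, 0, 6, 8, 3, 7]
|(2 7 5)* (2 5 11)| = |(2 7 11)| = 3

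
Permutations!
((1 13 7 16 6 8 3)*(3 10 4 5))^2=(1 7 6 10 5)(3 13 16 8 4)=[0, 7, 2, 13, 3, 1, 10, 6, 4, 9, 5, 11, 12, 16, 14, 15, 8]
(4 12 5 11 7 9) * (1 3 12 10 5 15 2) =[0, 3, 1, 12, 10, 11, 6, 9, 8, 4, 5, 7, 15, 13, 14, 2] =(1 3 12 15 2)(4 10 5 11 7 9)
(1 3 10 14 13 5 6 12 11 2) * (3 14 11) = (1 14 13 5 6 12 3 10 11 2) = [0, 14, 1, 10, 4, 6, 12, 7, 8, 9, 11, 2, 3, 5, 13]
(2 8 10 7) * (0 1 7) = (0 1 7 2 8 10) = [1, 7, 8, 3, 4, 5, 6, 2, 10, 9, 0]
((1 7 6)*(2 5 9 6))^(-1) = (1 6 9 5 2 7) = [0, 6, 7, 3, 4, 2, 9, 1, 8, 5]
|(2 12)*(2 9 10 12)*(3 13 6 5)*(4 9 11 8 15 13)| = |(3 4 9 10 12 11 8 15 13 6 5)| = 11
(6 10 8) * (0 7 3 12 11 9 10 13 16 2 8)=(0 7 3 12 11 9 10)(2 8 6 13 16)=[7, 1, 8, 12, 4, 5, 13, 3, 6, 10, 0, 9, 11, 16, 14, 15, 2]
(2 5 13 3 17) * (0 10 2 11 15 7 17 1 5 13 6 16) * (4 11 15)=(0 10 2 13 3 1 5 6 16)(4 11)(7 17 15)=[10, 5, 13, 1, 11, 6, 16, 17, 8, 9, 2, 4, 12, 3, 14, 7, 0, 15]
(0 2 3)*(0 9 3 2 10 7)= [10, 1, 2, 9, 4, 5, 6, 0, 8, 3, 7]= (0 10 7)(3 9)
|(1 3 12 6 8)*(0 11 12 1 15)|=|(0 11 12 6 8 15)(1 3)|=6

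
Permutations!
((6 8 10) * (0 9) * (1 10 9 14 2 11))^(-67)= (0 10 14 6 2 8 11 9 1)= [10, 0, 8, 3, 4, 5, 2, 7, 11, 1, 14, 9, 12, 13, 6]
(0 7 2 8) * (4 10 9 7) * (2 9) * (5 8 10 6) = (0 4 6 5 8)(2 10)(7 9) = [4, 1, 10, 3, 6, 8, 5, 9, 0, 7, 2]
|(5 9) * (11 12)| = 2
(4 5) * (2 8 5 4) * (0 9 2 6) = (0 9 2 8 5 6) = [9, 1, 8, 3, 4, 6, 0, 7, 5, 2]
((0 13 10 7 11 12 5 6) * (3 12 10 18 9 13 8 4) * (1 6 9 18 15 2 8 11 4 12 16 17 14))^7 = (18)(0 17 7 6 16 10 1 3 11 14 4) = [17, 3, 2, 11, 0, 5, 16, 6, 8, 9, 1, 14, 12, 13, 4, 15, 10, 7, 18]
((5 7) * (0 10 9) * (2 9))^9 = (0 10 2 9)(5 7) = [10, 1, 9, 3, 4, 7, 6, 5, 8, 0, 2]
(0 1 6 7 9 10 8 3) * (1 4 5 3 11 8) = (0 4 5 3)(1 6 7 9 10)(8 11) = [4, 6, 2, 0, 5, 3, 7, 9, 11, 10, 1, 8]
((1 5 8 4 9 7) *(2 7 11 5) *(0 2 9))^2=(0 7 9 5 4 2 1 11 8)=[7, 11, 1, 3, 2, 4, 6, 9, 0, 5, 10, 8]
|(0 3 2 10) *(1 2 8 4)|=7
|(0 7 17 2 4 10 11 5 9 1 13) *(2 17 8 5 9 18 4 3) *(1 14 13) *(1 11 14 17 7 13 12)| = |(0 13)(1 11 9 17 7 8 5 18 4 10 14 12)(2 3)| = 12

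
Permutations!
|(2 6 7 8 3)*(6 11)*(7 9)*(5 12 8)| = 9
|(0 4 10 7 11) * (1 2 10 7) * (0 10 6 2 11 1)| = |(0 4 7 1 11 10)(2 6)| = 6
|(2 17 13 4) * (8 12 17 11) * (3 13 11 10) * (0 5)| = |(0 5)(2 10 3 13 4)(8 12 17 11)| = 20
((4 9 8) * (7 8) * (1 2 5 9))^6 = (1 4 8 7 9 5 2) = [0, 4, 1, 3, 8, 2, 6, 9, 7, 5]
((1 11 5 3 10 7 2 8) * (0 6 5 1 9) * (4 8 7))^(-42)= (11)(0 8 10 5)(3 6 9 4)= [8, 1, 2, 6, 3, 0, 9, 7, 10, 4, 5, 11]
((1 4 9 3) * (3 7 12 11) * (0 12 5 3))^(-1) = [11, 3, 2, 5, 1, 7, 6, 9, 8, 4, 10, 12, 0] = (0 11 12)(1 3 5 7 9 4)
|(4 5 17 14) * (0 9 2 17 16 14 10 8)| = 12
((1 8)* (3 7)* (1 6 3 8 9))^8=(9)=[0, 1, 2, 3, 4, 5, 6, 7, 8, 9]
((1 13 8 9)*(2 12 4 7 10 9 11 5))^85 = (1 7 2 8 9 4 5 13 10 12 11) = [0, 7, 8, 3, 5, 13, 6, 2, 9, 4, 12, 1, 11, 10]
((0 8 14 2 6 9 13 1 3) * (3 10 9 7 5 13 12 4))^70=(14)=[0, 1, 2, 3, 4, 5, 6, 7, 8, 9, 10, 11, 12, 13, 14]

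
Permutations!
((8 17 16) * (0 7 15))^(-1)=(0 15 7)(8 16 17)=[15, 1, 2, 3, 4, 5, 6, 0, 16, 9, 10, 11, 12, 13, 14, 7, 17, 8]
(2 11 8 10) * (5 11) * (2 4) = (2 5 11 8 10 4) = [0, 1, 5, 3, 2, 11, 6, 7, 10, 9, 4, 8]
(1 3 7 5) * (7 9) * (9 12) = [0, 3, 2, 12, 4, 1, 6, 5, 8, 7, 10, 11, 9] = (1 3 12 9 7 5)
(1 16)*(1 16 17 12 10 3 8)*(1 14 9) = (1 17 12 10 3 8 14 9) = [0, 17, 2, 8, 4, 5, 6, 7, 14, 1, 3, 11, 10, 13, 9, 15, 16, 12]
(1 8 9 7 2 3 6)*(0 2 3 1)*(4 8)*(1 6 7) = (0 2 6)(1 4 8 9)(3 7) = [2, 4, 6, 7, 8, 5, 0, 3, 9, 1]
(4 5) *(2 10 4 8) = (2 10 4 5 8) = [0, 1, 10, 3, 5, 8, 6, 7, 2, 9, 4]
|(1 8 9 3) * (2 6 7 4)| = 4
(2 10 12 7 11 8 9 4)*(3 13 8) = (2 10 12 7 11 3 13 8 9 4) = [0, 1, 10, 13, 2, 5, 6, 11, 9, 4, 12, 3, 7, 8]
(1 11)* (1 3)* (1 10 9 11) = (3 10 9 11) = [0, 1, 2, 10, 4, 5, 6, 7, 8, 11, 9, 3]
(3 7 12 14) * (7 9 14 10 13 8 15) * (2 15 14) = (2 15 7 12 10 13 8 14 3 9) = [0, 1, 15, 9, 4, 5, 6, 12, 14, 2, 13, 11, 10, 8, 3, 7]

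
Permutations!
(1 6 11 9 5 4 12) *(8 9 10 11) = [0, 6, 2, 3, 12, 4, 8, 7, 9, 5, 11, 10, 1] = (1 6 8 9 5 4 12)(10 11)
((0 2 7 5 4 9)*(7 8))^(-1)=[9, 1, 0, 3, 5, 7, 6, 8, 2, 4]=(0 9 4 5 7 8 2)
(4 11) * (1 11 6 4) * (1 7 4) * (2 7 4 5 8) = (1 11 4 6)(2 7 5 8) = [0, 11, 7, 3, 6, 8, 1, 5, 2, 9, 10, 4]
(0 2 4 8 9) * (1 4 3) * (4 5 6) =[2, 5, 3, 1, 8, 6, 4, 7, 9, 0] =(0 2 3 1 5 6 4 8 9)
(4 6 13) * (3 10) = (3 10)(4 6 13) = [0, 1, 2, 10, 6, 5, 13, 7, 8, 9, 3, 11, 12, 4]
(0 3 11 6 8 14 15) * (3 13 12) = (0 13 12 3 11 6 8 14 15) = [13, 1, 2, 11, 4, 5, 8, 7, 14, 9, 10, 6, 3, 12, 15, 0]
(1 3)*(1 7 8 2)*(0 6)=(0 6)(1 3 7 8 2)=[6, 3, 1, 7, 4, 5, 0, 8, 2]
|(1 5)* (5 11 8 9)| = |(1 11 8 9 5)| = 5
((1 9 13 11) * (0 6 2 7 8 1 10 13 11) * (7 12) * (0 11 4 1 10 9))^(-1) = (0 1 4 9 11 13 10 8 7 12 2 6) = [1, 4, 6, 3, 9, 5, 0, 12, 7, 11, 8, 13, 2, 10]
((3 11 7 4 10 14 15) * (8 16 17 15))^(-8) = [0, 1, 2, 7, 14, 5, 6, 10, 17, 9, 8, 4, 12, 13, 16, 11, 15, 3] = (3 7 10 8 17)(4 14 16 15 11)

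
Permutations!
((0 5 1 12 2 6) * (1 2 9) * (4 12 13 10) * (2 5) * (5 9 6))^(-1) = (0 6 12 4 10 13 1 9 5 2) = [6, 9, 0, 3, 10, 2, 12, 7, 8, 5, 13, 11, 4, 1]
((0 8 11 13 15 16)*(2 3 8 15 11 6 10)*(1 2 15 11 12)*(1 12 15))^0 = (16) = [0, 1, 2, 3, 4, 5, 6, 7, 8, 9, 10, 11, 12, 13, 14, 15, 16]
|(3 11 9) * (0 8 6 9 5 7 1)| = |(0 8 6 9 3 11 5 7 1)| = 9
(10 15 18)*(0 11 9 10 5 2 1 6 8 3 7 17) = [11, 6, 1, 7, 4, 2, 8, 17, 3, 10, 15, 9, 12, 13, 14, 18, 16, 0, 5] = (0 11 9 10 15 18 5 2 1 6 8 3 7 17)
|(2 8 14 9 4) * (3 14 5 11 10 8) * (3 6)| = |(2 6 3 14 9 4)(5 11 10 8)| = 12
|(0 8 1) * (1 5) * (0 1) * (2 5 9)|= |(0 8 9 2 5)|= 5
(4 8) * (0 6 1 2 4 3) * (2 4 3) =(0 6 1 4 8 2 3) =[6, 4, 3, 0, 8, 5, 1, 7, 2]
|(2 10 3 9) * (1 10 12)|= 6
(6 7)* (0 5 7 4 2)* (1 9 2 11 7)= [5, 9, 0, 3, 11, 1, 4, 6, 8, 2, 10, 7]= (0 5 1 9 2)(4 11 7 6)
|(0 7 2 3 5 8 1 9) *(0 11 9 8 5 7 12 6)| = 6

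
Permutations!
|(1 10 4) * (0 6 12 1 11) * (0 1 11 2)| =|(0 6 12 11 1 10 4 2)| =8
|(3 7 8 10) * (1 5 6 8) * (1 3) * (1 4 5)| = |(3 7)(4 5 6 8 10)| = 10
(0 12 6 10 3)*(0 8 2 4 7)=[12, 1, 4, 8, 7, 5, 10, 0, 2, 9, 3, 11, 6]=(0 12 6 10 3 8 2 4 7)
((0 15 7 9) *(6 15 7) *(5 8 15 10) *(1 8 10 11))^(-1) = (0 9 7)(1 11 6 15 8)(5 10) = [9, 11, 2, 3, 4, 10, 15, 0, 1, 7, 5, 6, 12, 13, 14, 8]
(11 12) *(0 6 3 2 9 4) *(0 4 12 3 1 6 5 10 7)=[5, 6, 9, 2, 4, 10, 1, 0, 8, 12, 7, 3, 11]=(0 5 10 7)(1 6)(2 9 12 11 3)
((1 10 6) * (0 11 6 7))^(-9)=(0 1)(6 7)(10 11)=[1, 0, 2, 3, 4, 5, 7, 6, 8, 9, 11, 10]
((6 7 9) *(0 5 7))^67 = (0 7 6 5 9) = [7, 1, 2, 3, 4, 9, 5, 6, 8, 0]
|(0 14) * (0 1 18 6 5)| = |(0 14 1 18 6 5)| = 6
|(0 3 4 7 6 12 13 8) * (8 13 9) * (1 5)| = 8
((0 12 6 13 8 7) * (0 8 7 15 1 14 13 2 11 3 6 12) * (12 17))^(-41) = (1 14 13 7 8 15)(2 6 3 11)(12 17) = [0, 14, 6, 11, 4, 5, 3, 8, 15, 9, 10, 2, 17, 7, 13, 1, 16, 12]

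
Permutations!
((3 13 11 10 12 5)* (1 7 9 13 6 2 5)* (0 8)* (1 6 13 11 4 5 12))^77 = (0 8)(1 9 10 7 11)(2 6 12)(3 13 4 5) = [8, 9, 6, 13, 5, 3, 12, 11, 0, 10, 7, 1, 2, 4]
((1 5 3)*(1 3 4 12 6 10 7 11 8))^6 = [0, 7, 2, 3, 8, 11, 5, 12, 10, 9, 4, 6, 1] = (1 7 12)(4 8 10)(5 11 6)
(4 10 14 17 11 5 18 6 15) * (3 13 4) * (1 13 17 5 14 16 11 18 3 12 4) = (1 13)(3 17 18 6 15 12 4 10 16 11 14 5) = [0, 13, 2, 17, 10, 3, 15, 7, 8, 9, 16, 14, 4, 1, 5, 12, 11, 18, 6]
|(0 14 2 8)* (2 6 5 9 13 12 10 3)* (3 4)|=12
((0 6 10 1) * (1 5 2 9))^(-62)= (0 6 10 5 2 9 1)= [6, 0, 9, 3, 4, 2, 10, 7, 8, 1, 5]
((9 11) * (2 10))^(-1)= [0, 1, 10, 3, 4, 5, 6, 7, 8, 11, 2, 9]= (2 10)(9 11)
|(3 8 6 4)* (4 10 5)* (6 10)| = 5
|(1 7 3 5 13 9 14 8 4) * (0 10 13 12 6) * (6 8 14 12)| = |(14)(0 10 13 9 12 8 4 1 7 3 5 6)| = 12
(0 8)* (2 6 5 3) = (0 8)(2 6 5 3) = [8, 1, 6, 2, 4, 3, 5, 7, 0]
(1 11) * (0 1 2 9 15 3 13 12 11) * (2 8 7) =[1, 0, 9, 13, 4, 5, 6, 2, 7, 15, 10, 8, 11, 12, 14, 3] =(0 1)(2 9 15 3 13 12 11 8 7)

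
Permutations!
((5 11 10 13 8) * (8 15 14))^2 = (5 10 15 8 11 13 14) = [0, 1, 2, 3, 4, 10, 6, 7, 11, 9, 15, 13, 12, 14, 5, 8]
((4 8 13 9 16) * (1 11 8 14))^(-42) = (1 4 9 8)(11 14 16 13) = [0, 4, 2, 3, 9, 5, 6, 7, 1, 8, 10, 14, 12, 11, 16, 15, 13]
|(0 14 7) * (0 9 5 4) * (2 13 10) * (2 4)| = |(0 14 7 9 5 2 13 10 4)| = 9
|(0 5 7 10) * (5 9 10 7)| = |(0 9 10)| = 3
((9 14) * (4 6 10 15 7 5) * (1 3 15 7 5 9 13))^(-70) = (1 7 5 13 10 15 14 6 3 9 4) = [0, 7, 2, 9, 1, 13, 3, 5, 8, 4, 15, 11, 12, 10, 6, 14]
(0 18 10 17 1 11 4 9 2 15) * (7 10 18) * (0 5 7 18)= (0 18)(1 11 4 9 2 15 5 7 10 17)= [18, 11, 15, 3, 9, 7, 6, 10, 8, 2, 17, 4, 12, 13, 14, 5, 16, 1, 0]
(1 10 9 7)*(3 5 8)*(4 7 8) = (1 10 9 8 3 5 4 7) = [0, 10, 2, 5, 7, 4, 6, 1, 3, 8, 9]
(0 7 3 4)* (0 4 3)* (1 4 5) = [7, 4, 2, 3, 5, 1, 6, 0] = (0 7)(1 4 5)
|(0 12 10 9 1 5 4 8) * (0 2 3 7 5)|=|(0 12 10 9 1)(2 3 7 5 4 8)|=30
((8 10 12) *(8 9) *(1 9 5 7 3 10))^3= [0, 1, 2, 5, 4, 10, 6, 12, 8, 9, 7, 11, 3]= (3 5 10 7 12)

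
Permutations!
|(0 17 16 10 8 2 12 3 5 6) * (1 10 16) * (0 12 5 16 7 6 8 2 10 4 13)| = 20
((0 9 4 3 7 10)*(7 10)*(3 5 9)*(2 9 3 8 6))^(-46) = [10, 1, 6, 5, 9, 4, 8, 7, 0, 2, 3] = (0 10 3 5 4 9 2 6 8)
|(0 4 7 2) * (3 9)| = 4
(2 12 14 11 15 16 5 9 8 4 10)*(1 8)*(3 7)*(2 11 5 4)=(1 8 2 12 14 5 9)(3 7)(4 10 11 15 16)=[0, 8, 12, 7, 10, 9, 6, 3, 2, 1, 11, 15, 14, 13, 5, 16, 4]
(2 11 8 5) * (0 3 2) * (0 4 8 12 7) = (0 3 2 11 12 7)(4 8 5) = [3, 1, 11, 2, 8, 4, 6, 0, 5, 9, 10, 12, 7]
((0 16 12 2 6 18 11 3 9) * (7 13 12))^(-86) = (0 7 12 6 11 9 16 13 2 18 3) = [7, 1, 18, 0, 4, 5, 11, 12, 8, 16, 10, 9, 6, 2, 14, 15, 13, 17, 3]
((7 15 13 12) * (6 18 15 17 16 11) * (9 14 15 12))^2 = (6 12 17 11 18 7 16)(9 15)(13 14) = [0, 1, 2, 3, 4, 5, 12, 16, 8, 15, 10, 18, 17, 14, 13, 9, 6, 11, 7]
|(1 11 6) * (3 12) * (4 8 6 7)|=|(1 11 7 4 8 6)(3 12)|=6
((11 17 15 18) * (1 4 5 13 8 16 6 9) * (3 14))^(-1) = [0, 9, 2, 14, 1, 4, 16, 7, 13, 6, 10, 18, 12, 5, 3, 17, 8, 11, 15] = (1 9 6 16 8 13 5 4)(3 14)(11 18 15 17)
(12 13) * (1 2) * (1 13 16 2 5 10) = (1 5 10)(2 13 12 16) = [0, 5, 13, 3, 4, 10, 6, 7, 8, 9, 1, 11, 16, 12, 14, 15, 2]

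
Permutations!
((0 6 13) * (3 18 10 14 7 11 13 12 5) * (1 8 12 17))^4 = [8, 3, 2, 7, 4, 14, 12, 6, 18, 9, 13, 17, 10, 1, 0, 15, 16, 5, 11] = (0 8 18 11 17 5 14)(1 3 7 6 12 10 13)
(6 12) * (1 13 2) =(1 13 2)(6 12) =[0, 13, 1, 3, 4, 5, 12, 7, 8, 9, 10, 11, 6, 2]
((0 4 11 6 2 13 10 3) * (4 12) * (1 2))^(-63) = (0 13 6 12 10 1 4 3 2 11) = [13, 4, 11, 2, 3, 5, 12, 7, 8, 9, 1, 0, 10, 6]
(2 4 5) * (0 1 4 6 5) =(0 1 4)(2 6 5) =[1, 4, 6, 3, 0, 2, 5]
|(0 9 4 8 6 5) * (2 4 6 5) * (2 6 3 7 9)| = |(0 2 4 8 5)(3 7 9)| = 15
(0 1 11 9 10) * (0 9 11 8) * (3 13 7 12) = [1, 8, 2, 13, 4, 5, 6, 12, 0, 10, 9, 11, 3, 7] = (0 1 8)(3 13 7 12)(9 10)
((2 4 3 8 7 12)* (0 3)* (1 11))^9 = (0 8 12 4 3 7 2)(1 11) = [8, 11, 0, 7, 3, 5, 6, 2, 12, 9, 10, 1, 4]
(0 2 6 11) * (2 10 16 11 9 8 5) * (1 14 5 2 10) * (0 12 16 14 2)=(0 1 2 6 9 8)(5 10 14)(11 12 16)=[1, 2, 6, 3, 4, 10, 9, 7, 0, 8, 14, 12, 16, 13, 5, 15, 11]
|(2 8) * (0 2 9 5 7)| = 6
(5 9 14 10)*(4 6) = [0, 1, 2, 3, 6, 9, 4, 7, 8, 14, 5, 11, 12, 13, 10] = (4 6)(5 9 14 10)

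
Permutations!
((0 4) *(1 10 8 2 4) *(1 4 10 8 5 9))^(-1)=(0 4)(1 9 5 10 2 8)=[4, 9, 8, 3, 0, 10, 6, 7, 1, 5, 2]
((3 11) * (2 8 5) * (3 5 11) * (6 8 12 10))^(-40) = [0, 1, 10, 3, 4, 12, 11, 7, 5, 9, 8, 2, 6] = (2 10 8 5 12 6 11)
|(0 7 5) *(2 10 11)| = |(0 7 5)(2 10 11)| = 3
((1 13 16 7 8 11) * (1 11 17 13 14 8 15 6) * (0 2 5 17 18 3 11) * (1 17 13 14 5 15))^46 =(0 8 15 3 17)(1 5 13 16 7)(2 18 6 11 14) =[8, 5, 18, 17, 4, 13, 11, 1, 15, 9, 10, 14, 12, 16, 2, 3, 7, 0, 6]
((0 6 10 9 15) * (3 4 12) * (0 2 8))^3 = (0 9 8 10 2 6 15) = [9, 1, 6, 3, 4, 5, 15, 7, 10, 8, 2, 11, 12, 13, 14, 0]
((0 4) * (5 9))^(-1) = (0 4)(5 9) = [4, 1, 2, 3, 0, 9, 6, 7, 8, 5]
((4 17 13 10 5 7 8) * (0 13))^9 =(0 13 10 5 7 8 4 17) =[13, 1, 2, 3, 17, 7, 6, 8, 4, 9, 5, 11, 12, 10, 14, 15, 16, 0]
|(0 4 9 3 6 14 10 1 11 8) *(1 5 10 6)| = 14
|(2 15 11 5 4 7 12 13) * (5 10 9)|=|(2 15 11 10 9 5 4 7 12 13)|=10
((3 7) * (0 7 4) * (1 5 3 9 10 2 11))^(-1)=(0 4 3 5 1 11 2 10 9 7)=[4, 11, 10, 5, 3, 1, 6, 0, 8, 7, 9, 2]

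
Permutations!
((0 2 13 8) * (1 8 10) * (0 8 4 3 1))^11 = (0 10 13 2)(1 3 4) = [10, 3, 0, 4, 1, 5, 6, 7, 8, 9, 13, 11, 12, 2]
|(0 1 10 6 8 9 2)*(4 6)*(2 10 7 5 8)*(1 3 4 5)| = 20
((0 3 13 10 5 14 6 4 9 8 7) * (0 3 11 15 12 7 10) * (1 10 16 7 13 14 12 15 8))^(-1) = (0 13 12 5 10 1 9 4 6 14 3 7 16 8 11) = [13, 9, 2, 7, 6, 10, 14, 16, 11, 4, 1, 0, 5, 12, 3, 15, 8]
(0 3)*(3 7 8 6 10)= (0 7 8 6 10 3)= [7, 1, 2, 0, 4, 5, 10, 8, 6, 9, 3]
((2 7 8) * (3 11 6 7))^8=(2 11 7)(3 6 8)=[0, 1, 11, 6, 4, 5, 8, 2, 3, 9, 10, 7]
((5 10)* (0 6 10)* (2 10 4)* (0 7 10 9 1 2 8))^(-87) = [6, 1, 2, 3, 8, 5, 4, 7, 0, 9, 10] = (10)(0 6 4 8)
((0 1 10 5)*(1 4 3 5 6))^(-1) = (0 5 3 4)(1 6 10) = [5, 6, 2, 4, 0, 3, 10, 7, 8, 9, 1]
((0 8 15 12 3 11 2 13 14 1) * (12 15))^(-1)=[1, 14, 11, 12, 4, 5, 6, 7, 0, 9, 10, 3, 8, 2, 13, 15]=(15)(0 1 14 13 2 11 3 12 8)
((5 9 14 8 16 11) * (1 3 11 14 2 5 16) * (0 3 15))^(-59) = (0 8 11 15 14 3 1 16)(2 5 9) = [8, 16, 5, 1, 4, 9, 6, 7, 11, 2, 10, 15, 12, 13, 3, 14, 0]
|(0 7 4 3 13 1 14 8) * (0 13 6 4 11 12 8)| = 24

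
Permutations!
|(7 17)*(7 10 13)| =|(7 17 10 13)| =4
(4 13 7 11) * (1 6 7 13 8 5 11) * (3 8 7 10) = (13)(1 6 10 3 8 5 11 4 7) = [0, 6, 2, 8, 7, 11, 10, 1, 5, 9, 3, 4, 12, 13]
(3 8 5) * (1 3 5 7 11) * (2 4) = (1 3 8 7 11)(2 4) = [0, 3, 4, 8, 2, 5, 6, 11, 7, 9, 10, 1]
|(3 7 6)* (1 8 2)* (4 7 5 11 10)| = |(1 8 2)(3 5 11 10 4 7 6)| = 21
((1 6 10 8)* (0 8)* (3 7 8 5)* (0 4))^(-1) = (0 4 10 6 1 8 7 3 5) = [4, 8, 2, 5, 10, 0, 1, 3, 7, 9, 6]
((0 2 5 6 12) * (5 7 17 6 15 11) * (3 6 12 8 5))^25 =[0, 1, 2, 6, 4, 15, 8, 7, 5, 9, 10, 3, 12, 13, 14, 11, 16, 17] =(17)(3 6 8 5 15 11)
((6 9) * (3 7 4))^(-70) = [0, 1, 2, 4, 7, 5, 6, 3, 8, 9] = (9)(3 4 7)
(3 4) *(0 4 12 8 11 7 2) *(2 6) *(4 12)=[12, 1, 0, 4, 3, 5, 2, 6, 11, 9, 10, 7, 8]=(0 12 8 11 7 6 2)(3 4)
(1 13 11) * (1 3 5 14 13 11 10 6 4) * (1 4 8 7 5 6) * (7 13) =(1 11 3 6 8 13 10)(5 14 7) =[0, 11, 2, 6, 4, 14, 8, 5, 13, 9, 1, 3, 12, 10, 7]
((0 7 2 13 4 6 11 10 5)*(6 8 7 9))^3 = (0 11)(2 8 13 7 4)(5 6)(9 10) = [11, 1, 8, 3, 2, 6, 5, 4, 13, 10, 9, 0, 12, 7]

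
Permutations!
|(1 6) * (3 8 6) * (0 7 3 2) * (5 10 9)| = 21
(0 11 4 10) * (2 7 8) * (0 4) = (0 11)(2 7 8)(4 10) = [11, 1, 7, 3, 10, 5, 6, 8, 2, 9, 4, 0]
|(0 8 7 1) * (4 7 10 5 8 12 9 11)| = 21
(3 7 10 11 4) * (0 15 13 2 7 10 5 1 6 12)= [15, 6, 7, 10, 3, 1, 12, 5, 8, 9, 11, 4, 0, 2, 14, 13]= (0 15 13 2 7 5 1 6 12)(3 10 11 4)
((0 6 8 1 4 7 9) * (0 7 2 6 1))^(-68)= (9)(0 6 4)(1 8 2)= [6, 8, 1, 3, 0, 5, 4, 7, 2, 9]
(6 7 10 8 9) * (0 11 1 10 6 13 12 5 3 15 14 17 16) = [11, 10, 2, 15, 4, 3, 7, 6, 9, 13, 8, 1, 5, 12, 17, 14, 0, 16] = (0 11 1 10 8 9 13 12 5 3 15 14 17 16)(6 7)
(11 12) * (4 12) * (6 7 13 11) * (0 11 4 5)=(0 11 5)(4 12 6 7 13)=[11, 1, 2, 3, 12, 0, 7, 13, 8, 9, 10, 5, 6, 4]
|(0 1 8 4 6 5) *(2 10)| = |(0 1 8 4 6 5)(2 10)| = 6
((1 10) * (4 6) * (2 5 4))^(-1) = (1 10)(2 6 4 5) = [0, 10, 6, 3, 5, 2, 4, 7, 8, 9, 1]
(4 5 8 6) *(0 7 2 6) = (0 7 2 6 4 5 8) = [7, 1, 6, 3, 5, 8, 4, 2, 0]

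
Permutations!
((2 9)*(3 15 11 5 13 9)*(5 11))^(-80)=(2 13 15)(3 9 5)=[0, 1, 13, 9, 4, 3, 6, 7, 8, 5, 10, 11, 12, 15, 14, 2]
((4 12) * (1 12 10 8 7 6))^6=[0, 6, 2, 3, 12, 5, 7, 8, 10, 9, 4, 11, 1]=(1 6 7 8 10 4 12)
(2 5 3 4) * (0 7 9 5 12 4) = (0 7 9 5 3)(2 12 4) = [7, 1, 12, 0, 2, 3, 6, 9, 8, 5, 10, 11, 4]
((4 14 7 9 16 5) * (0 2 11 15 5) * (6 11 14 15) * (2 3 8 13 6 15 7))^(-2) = [9, 1, 2, 16, 15, 11, 8, 5, 0, 4, 10, 13, 12, 3, 14, 6, 7] = (0 9 4 15 6 8)(3 16 7 5 11 13)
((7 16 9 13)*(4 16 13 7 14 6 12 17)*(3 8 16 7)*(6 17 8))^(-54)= (4 7 13 14 17)= [0, 1, 2, 3, 7, 5, 6, 13, 8, 9, 10, 11, 12, 14, 17, 15, 16, 4]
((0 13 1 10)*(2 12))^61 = (0 13 1 10)(2 12) = [13, 10, 12, 3, 4, 5, 6, 7, 8, 9, 0, 11, 2, 1]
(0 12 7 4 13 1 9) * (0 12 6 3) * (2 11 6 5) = (0 5 2 11 6 3)(1 9 12 7 4 13) = [5, 9, 11, 0, 13, 2, 3, 4, 8, 12, 10, 6, 7, 1]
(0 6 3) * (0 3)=(0 6)=[6, 1, 2, 3, 4, 5, 0]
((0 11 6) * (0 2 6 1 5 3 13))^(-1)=(0 13 3 5 1 11)(2 6)=[13, 11, 6, 5, 4, 1, 2, 7, 8, 9, 10, 0, 12, 3]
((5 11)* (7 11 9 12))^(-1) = (5 11 7 12 9) = [0, 1, 2, 3, 4, 11, 6, 12, 8, 5, 10, 7, 9]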